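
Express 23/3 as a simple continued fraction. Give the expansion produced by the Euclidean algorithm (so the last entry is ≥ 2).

[7; 1, 2]

23 = 7×3 + 2
3 = 1×2 + 1
2 = 2×1 + 0  (stop)
So 23/3 = [7; 1, 2].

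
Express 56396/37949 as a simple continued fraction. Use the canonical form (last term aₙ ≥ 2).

[1; 2, 17, 2, 16, 1, 1, 15]

56396 = 1·37949 + 18447
37949 = 2·18447 + 1055
18447 = 17·1055 + 512
1055 = 2·512 + 31
512 = 16·31 + 16
31 = 1·16 + 15
16 = 1·15 + 1
15 = 15·1 + 0  (stop)
So 56396/37949 = [1; 2, 17, 2, 16, 1, 1, 15].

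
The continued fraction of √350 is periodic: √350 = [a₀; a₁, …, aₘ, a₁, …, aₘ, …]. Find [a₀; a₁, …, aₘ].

[18; 1, 2, 2, 2, 1, 36]

a₀ = ⌊√350⌋ = 18.
With m₀=0, d₀=1 and mₖ₊₁ = dₖaₖ − mₖ, dₖ₊₁ = (n − mₖ₊₁²)/dₖ, aₖ₊₁ = ⌊(a₀+mₖ₊₁)/dₖ₊₁⌋:
  k=1: m=18, d=26, a=1
  k=2: m=8, d=11, a=2
  k=3: m=14, d=14, a=2
  k=4: m=14, d=11, a=2
  k=5: m=8, d=26, a=1
  k=6: m=18, d=1, a=36
d=1 and a=2a₀=36 at k=6, so the next step gives (m, d) = (18, 26) again — its k=1 value — and the period has length 6.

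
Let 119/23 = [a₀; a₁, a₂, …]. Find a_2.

1

119 = 5·23 + 4   →  a_0 = 5
23 = 5·4 + 3   →  a_1 = 5
4 = 1·3 + 1   →  a_2 = 1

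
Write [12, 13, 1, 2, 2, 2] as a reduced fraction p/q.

Fold from the inside: start with 2/1.
  2 + 1/2 = 5/2
  2 + 2/5 = 12/5
  1 + 5/12 = 17/12
  13 + 12/17 = 233/17
  12 + 17/233 = 2813/233

2813/233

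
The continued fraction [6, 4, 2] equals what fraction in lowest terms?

56/9

Using pₖ = aₖpₖ₋₁ + pₖ₋₂ and qₖ = aₖqₖ₋₁ + qₖ₋₂:
  k=0: a=6, p=6, q=1
  k=1: a=4, p=25, q=4
  k=2: a=2, p=56, q=9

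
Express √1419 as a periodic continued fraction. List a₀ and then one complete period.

a₀ = ⌊√1419⌋ = 37.

[37; 1, 2, 37, 2, 1, 74]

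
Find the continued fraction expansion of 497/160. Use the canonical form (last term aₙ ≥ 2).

[3; 9, 2, 2, 3]

497 = 3*160 + 17
160 = 9*17 + 7
17 = 2*7 + 3
7 = 2*3 + 1
3 = 3*1 + 0  (stop)
So 497/160 = [3; 9, 2, 2, 3].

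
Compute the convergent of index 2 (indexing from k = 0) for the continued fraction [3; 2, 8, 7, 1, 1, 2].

59/17

Using pₖ = aₖpₖ₋₁ + pₖ₋₂, qₖ = aₖqₖ₋₁ + qₖ₋₂ (with p₋₁=1, p₋₂=0, q₋₁=0, q₋₂=1):
  k=0: a=3, p=3, q=1
  k=1: a=2, p=7, q=2
  k=2: a=8, p=59, q=17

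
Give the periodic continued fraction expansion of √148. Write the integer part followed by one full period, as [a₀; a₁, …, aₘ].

[12; 6, 24]

a₀ = ⌊√148⌋ = 12.
With m₀=0, d₀=1 and mₖ₊₁ = dₖaₖ − mₖ, dₖ₊₁ = (n − mₖ₊₁²)/dₖ, aₖ₊₁ = ⌊(a₀+mₖ₊₁)/dₖ₊₁⌋:
  k=1: m=12, d=4, a=6
  k=2: m=12, d=1, a=24
d=1 and a=2a₀=24 at k=2, so the next step gives (m, d) = (12, 4) again — its k=1 value — and the period has length 2.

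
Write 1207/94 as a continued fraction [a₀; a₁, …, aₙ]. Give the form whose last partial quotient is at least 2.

[12; 1, 5, 3, 1, 3]

1207 = 12*94 + 79
94 = 1*79 + 15
79 = 5*15 + 4
15 = 3*4 + 3
4 = 1*3 + 1
3 = 3*1 + 0  (stop)
So 1207/94 = [12; 1, 5, 3, 1, 3].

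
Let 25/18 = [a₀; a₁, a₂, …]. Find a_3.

25 = 1·18 + 7   →  a_0 = 1
18 = 2·7 + 4   →  a_1 = 2
7 = 1·4 + 3   →  a_2 = 1
4 = 1·3 + 1   →  a_3 = 1

1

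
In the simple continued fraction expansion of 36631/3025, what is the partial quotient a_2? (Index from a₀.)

36631 = 12·3025 + 331   →  a_0 = 12
3025 = 9·331 + 46   →  a_1 = 9
331 = 7·46 + 9   →  a_2 = 7

7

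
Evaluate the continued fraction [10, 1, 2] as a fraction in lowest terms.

Fold from the inside: start with 2/1.
  1 + 1/2 = 3/2
  10 + 2/3 = 32/3

32/3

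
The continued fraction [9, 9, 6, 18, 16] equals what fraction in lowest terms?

Fold from the inside: start with 16/1.
  18 + 1/16 = 289/16
  6 + 16/289 = 1750/289
  9 + 289/1750 = 16039/1750
  9 + 1750/16039 = 146101/16039

146101/16039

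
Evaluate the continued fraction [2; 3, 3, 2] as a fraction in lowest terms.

53/23

Fold from the inside: start with 2/1.
  3 + 1/2 = 7/2
  3 + 2/7 = 23/7
  2 + 7/23 = 53/23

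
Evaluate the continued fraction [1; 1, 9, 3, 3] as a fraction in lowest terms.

Using pₖ = aₖpₖ₋₁ + pₖ₋₂ and qₖ = aₖqₖ₋₁ + qₖ₋₂:
  k=0: a=1, p=1, q=1
  k=1: a=1, p=2, q=1
  k=2: a=9, p=19, q=10
  k=3: a=3, p=59, q=31
  k=4: a=3, p=196, q=103

196/103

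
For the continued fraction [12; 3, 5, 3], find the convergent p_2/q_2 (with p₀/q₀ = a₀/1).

197/16

Using pₖ = aₖpₖ₋₁ + pₖ₋₂, qₖ = aₖqₖ₋₁ + qₖ₋₂ (with p₋₁=1, p₋₂=0, q₋₁=0, q₋₂=1):
  k=0: a=12, p=12, q=1
  k=1: a=3, p=37, q=3
  k=2: a=5, p=197, q=16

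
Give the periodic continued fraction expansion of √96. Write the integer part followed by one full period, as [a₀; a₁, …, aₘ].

[9; 1, 3, 1, 18]

a₀ = ⌊√96⌋ = 9.
With m₀=0, d₀=1 and mₖ₊₁ = dₖaₖ − mₖ, dₖ₊₁ = (n − mₖ₊₁²)/dₖ, aₖ₊₁ = ⌊(a₀+mₖ₊₁)/dₖ₊₁⌋:
  k=1: m=9, d=15, a=1
  k=2: m=6, d=4, a=3
  k=3: m=6, d=15, a=1
  k=4: m=9, d=1, a=18
d=1 and a=2a₀=18 at k=4, so the next step gives (m, d) = (9, 15) again — its k=1 value — and the period has length 4.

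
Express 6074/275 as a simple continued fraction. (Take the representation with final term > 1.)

6074 = 22·275 + 24
275 = 11·24 + 11
24 = 2·11 + 2
11 = 5·2 + 1
2 = 2·1 + 0  (stop)
So 6074/275 = [22; 11, 2, 5, 2].

[22; 11, 2, 5, 2]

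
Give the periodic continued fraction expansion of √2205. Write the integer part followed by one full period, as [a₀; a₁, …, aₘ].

a₀ = ⌊√2205⌋ = 46.
With m₀=0, d₀=1 and mₖ₊₁ = dₖaₖ − mₖ, dₖ₊₁ = (n − mₖ₊₁²)/dₖ, aₖ₊₁ = ⌊(a₀+mₖ₊₁)/dₖ₊₁⌋:
  k=1: m=46, d=89, a=1
  k=2: m=43, d=4, a=22
  k=3: m=45, d=45, a=2
  k=4: m=45, d=4, a=22
  k=5: m=43, d=89, a=1
  k=6: m=46, d=1, a=92
d=1 and a=2a₀=92 at k=6, so the next step gives (m, d) = (46, 89) again — its k=1 value — and the period has length 6.

[46; 1, 22, 2, 22, 1, 92]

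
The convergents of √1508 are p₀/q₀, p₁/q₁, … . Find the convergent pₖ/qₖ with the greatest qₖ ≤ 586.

√1508 = [38; 1, 4, 1, 76, …] (period length 4).
Convergents:
  p_0/q_0 = 38/1
  p_1/q_1 = 39/1
  p_2/q_2 = 194/5
  p_3/q_3 = 233/6
  p_4/q_4 = 17902/461
  p_5/q_5 = 18135/467
  p_6/q_6 = 90442/2329
q_5 = 467 ≤ 586 < 2329 = q_6, so the answer is 18135/467.

18135/467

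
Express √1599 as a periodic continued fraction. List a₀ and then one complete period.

a₀ = ⌊√1599⌋ = 39.
With m₀=0, d₀=1 and mₖ₊₁ = dₖaₖ − mₖ, dₖ₊₁ = (n − mₖ₊₁²)/dₖ, aₖ₊₁ = ⌊(a₀+mₖ₊₁)/dₖ₊₁⌋:
  k=1: m=39, d=78, a=1
  k=2: m=39, d=1, a=78
d=1 and a=2a₀=78 at k=2, so the next step gives (m, d) = (39, 78) again — its k=1 value — and the period has length 2.

[39; 1, 78]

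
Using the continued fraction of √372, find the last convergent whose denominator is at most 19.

135/7

√372 = [19; 3, 2, 12, 2, 3, 38, …] (period length 6).
Convergents:
  p_0/q_0 = 19/1
  p_1/q_1 = 58/3
  p_2/q_2 = 135/7
  p_3/q_3 = 1678/87
q_2 = 7 ≤ 19 < 87 = q_3, so the answer is 135/7.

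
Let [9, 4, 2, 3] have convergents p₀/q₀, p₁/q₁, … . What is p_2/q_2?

Using pₖ = aₖpₖ₋₁ + pₖ₋₂, qₖ = aₖqₖ₋₁ + qₖ₋₂ (with p₋₁=1, p₋₂=0, q₋₁=0, q₋₂=1):
  k=0: a=9, p=9, q=1
  k=1: a=4, p=37, q=4
  k=2: a=2, p=83, q=9

83/9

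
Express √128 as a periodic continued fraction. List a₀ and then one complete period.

a₀ = ⌊√128⌋ = 11.
With m₀=0, d₀=1 and mₖ₊₁ = dₖaₖ − mₖ, dₖ₊₁ = (n − mₖ₊₁²)/dₖ, aₖ₊₁ = ⌊(a₀+mₖ₊₁)/dₖ₊₁⌋:
  k=1: m=11, d=7, a=3
  k=2: m=10, d=4, a=5
  k=3: m=10, d=7, a=3
  k=4: m=11, d=1, a=22
d=1 and a=2a₀=22 at k=4, so the next step gives (m, d) = (11, 7) again — its k=1 value — and the period has length 4.

[11; 3, 5, 3, 22]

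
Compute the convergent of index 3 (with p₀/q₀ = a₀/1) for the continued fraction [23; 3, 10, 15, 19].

10915/468

Using pₖ = aₖpₖ₋₁ + pₖ₋₂, qₖ = aₖqₖ₋₁ + qₖ₋₂ (with p₋₁=1, p₋₂=0, q₋₁=0, q₋₂=1):
  k=0: a=23, p=23, q=1
  k=1: a=3, p=70, q=3
  k=2: a=10, p=723, q=31
  k=3: a=15, p=10915, q=468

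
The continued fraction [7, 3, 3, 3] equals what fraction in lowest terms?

241/33

Using pₖ = aₖpₖ₋₁ + pₖ₋₂ and qₖ = aₖqₖ₋₁ + qₖ₋₂:
  k=0: a=7, p=7, q=1
  k=1: a=3, p=22, q=3
  k=2: a=3, p=73, q=10
  k=3: a=3, p=241, q=33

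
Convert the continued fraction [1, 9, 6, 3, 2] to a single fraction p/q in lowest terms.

Fold from the inside: start with 2/1.
  3 + 1/2 = 7/2
  6 + 2/7 = 44/7
  9 + 7/44 = 403/44
  1 + 44/403 = 447/403

447/403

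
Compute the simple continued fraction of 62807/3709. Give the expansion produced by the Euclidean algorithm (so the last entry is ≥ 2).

[16; 1, 14, 12, 1, 18]

62807 = 16·3709 + 3463
3709 = 1·3463 + 246
3463 = 14·246 + 19
246 = 12·19 + 18
19 = 1·18 + 1
18 = 18·1 + 0  (stop)
So 62807/3709 = [16; 1, 14, 12, 1, 18].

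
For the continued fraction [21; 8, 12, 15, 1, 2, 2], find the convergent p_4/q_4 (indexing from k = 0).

Using pₖ = aₖpₖ₋₁ + pₖ₋₂, qₖ = aₖqₖ₋₁ + qₖ₋₂ (with p₋₁=1, p₋₂=0, q₋₁=0, q₋₂=1):
  k=0: a=21, p=21, q=1
  k=1: a=8, p=169, q=8
  k=2: a=12, p=2049, q=97
  k=3: a=15, p=30904, q=1463
  k=4: a=1, p=32953, q=1560

32953/1560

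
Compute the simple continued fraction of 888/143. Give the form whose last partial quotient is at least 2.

888 = 6·143 + 30
143 = 4·30 + 23
30 = 1·23 + 7
23 = 3·7 + 2
7 = 3·2 + 1
2 = 2·1 + 0  (stop)
So 888/143 = [6; 4, 1, 3, 3, 2].

[6; 4, 1, 3, 3, 2]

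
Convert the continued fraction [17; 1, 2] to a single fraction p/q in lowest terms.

Using pₖ = aₖpₖ₋₁ + pₖ₋₂ and qₖ = aₖqₖ₋₁ + qₖ₋₂:
  k=0: a=17, p=17, q=1
  k=1: a=1, p=18, q=1
  k=2: a=2, p=53, q=3

53/3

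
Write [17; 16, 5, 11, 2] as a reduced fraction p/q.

32332/1895

Fold from the inside: start with 2/1.
  11 + 1/2 = 23/2
  5 + 2/23 = 117/23
  16 + 23/117 = 1895/117
  17 + 117/1895 = 32332/1895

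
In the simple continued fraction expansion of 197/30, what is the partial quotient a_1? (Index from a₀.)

197 = 6·30 + 17   →  a_0 = 6
30 = 1·17 + 13   →  a_1 = 1

1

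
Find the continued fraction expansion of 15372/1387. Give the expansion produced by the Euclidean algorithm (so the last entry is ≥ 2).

15372 = 11·1387 + 115
1387 = 12·115 + 7
115 = 16·7 + 3
7 = 2·3 + 1
3 = 3·1 + 0  (stop)
So 15372/1387 = [11; 12, 16, 2, 3].

[11; 12, 16, 2, 3]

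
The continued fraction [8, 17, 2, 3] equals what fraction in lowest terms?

983/122

Fold from the inside: start with 3/1.
  2 + 1/3 = 7/3
  17 + 3/7 = 122/7
  8 + 7/122 = 983/122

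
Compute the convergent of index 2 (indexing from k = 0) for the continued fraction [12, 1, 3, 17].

51/4

Using pₖ = aₖpₖ₋₁ + pₖ₋₂, qₖ = aₖqₖ₋₁ + qₖ₋₂ (with p₋₁=1, p₋₂=0, q₋₁=0, q₋₂=1):
  k=0: a=12, p=12, q=1
  k=1: a=1, p=13, q=1
  k=2: a=3, p=51, q=4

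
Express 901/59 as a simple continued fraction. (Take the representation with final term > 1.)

901 = 15·59 + 16
59 = 3·16 + 11
16 = 1·11 + 5
11 = 2·5 + 1
5 = 5·1 + 0  (stop)
So 901/59 = [15; 3, 1, 2, 5].

[15; 3, 1, 2, 5]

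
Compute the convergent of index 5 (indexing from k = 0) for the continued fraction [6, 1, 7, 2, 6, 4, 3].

3145/457

Using pₖ = aₖpₖ₋₁ + pₖ₋₂, qₖ = aₖqₖ₋₁ + qₖ₋₂ (with p₋₁=1, p₋₂=0, q₋₁=0, q₋₂=1):
  k=0: a=6, p=6, q=1
  k=1: a=1, p=7, q=1
  k=2: a=7, p=55, q=8
  k=3: a=2, p=117, q=17
  k=4: a=6, p=757, q=110
  k=5: a=4, p=3145, q=457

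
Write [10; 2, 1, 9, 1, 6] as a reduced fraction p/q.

Fold from the inside: start with 6/1.
  1 + 1/6 = 7/6
  9 + 6/7 = 69/7
  1 + 7/69 = 76/69
  2 + 69/76 = 221/76
  10 + 76/221 = 2286/221

2286/221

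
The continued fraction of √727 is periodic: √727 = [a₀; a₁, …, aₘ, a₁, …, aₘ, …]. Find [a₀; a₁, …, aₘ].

a₀ = ⌊√727⌋ = 26.
With m₀=0, d₀=1 and mₖ₊₁ = dₖaₖ − mₖ, dₖ₊₁ = (n − mₖ₊₁²)/dₖ, aₖ₊₁ = ⌊(a₀+mₖ₊₁)/dₖ₊₁⌋:
  k=1: m=26, d=51, a=1
  k=2: m=25, d=2, a=25
  k=3: m=25, d=51, a=1
  k=4: m=26, d=1, a=52
d=1 and a=2a₀=52 at k=4, so the next step gives (m, d) = (26, 51) again — its k=1 value — and the period has length 4.

[26; 1, 25, 1, 52]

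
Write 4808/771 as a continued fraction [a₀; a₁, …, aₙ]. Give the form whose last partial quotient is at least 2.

[6; 4, 4, 4, 3, 3]

4808 = 6×771 + 182
771 = 4×182 + 43
182 = 4×43 + 10
43 = 4×10 + 3
10 = 3×3 + 1
3 = 3×1 + 0  (stop)
So 4808/771 = [6; 4, 4, 4, 3, 3].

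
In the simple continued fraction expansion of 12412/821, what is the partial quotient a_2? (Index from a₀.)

12412 = 15·821 + 97   →  a_0 = 15
821 = 8·97 + 45   →  a_1 = 8
97 = 2·45 + 7   →  a_2 = 2

2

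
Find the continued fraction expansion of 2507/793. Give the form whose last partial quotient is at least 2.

[3; 6, 5, 8, 3]

2507 = 3×793 + 128
793 = 6×128 + 25
128 = 5×25 + 3
25 = 8×3 + 1
3 = 3×1 + 0  (stop)
So 2507/793 = [3; 6, 5, 8, 3].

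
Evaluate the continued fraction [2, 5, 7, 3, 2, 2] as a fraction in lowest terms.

Fold from the inside: start with 2/1.
  2 + 1/2 = 5/2
  3 + 2/5 = 17/5
  7 + 5/17 = 124/17
  5 + 17/124 = 637/124
  2 + 124/637 = 1398/637

1398/637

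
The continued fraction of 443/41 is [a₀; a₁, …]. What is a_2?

443 = 10·41 + 33   →  a_0 = 10
41 = 1·33 + 8   →  a_1 = 1
33 = 4·8 + 1   →  a_2 = 4

4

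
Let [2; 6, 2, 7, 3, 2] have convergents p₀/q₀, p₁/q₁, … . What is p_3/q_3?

Using pₖ = aₖpₖ₋₁ + pₖ₋₂, qₖ = aₖqₖ₋₁ + qₖ₋₂ (with p₋₁=1, p₋₂=0, q₋₁=0, q₋₂=1):
  k=0: a=2, p=2, q=1
  k=1: a=6, p=13, q=6
  k=2: a=2, p=28, q=13
  k=3: a=7, p=209, q=97

209/97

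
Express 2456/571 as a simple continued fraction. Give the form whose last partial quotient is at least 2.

2456 = 4*571 + 172
571 = 3*172 + 55
172 = 3*55 + 7
55 = 7*7 + 6
7 = 1*6 + 1
6 = 6*1 + 0  (stop)
So 2456/571 = [4; 3, 3, 7, 1, 6].

[4; 3, 3, 7, 1, 6]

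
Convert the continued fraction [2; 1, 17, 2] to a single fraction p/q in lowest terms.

109/37

Fold from the inside: start with 2/1.
  17 + 1/2 = 35/2
  1 + 2/35 = 37/35
  2 + 35/37 = 109/37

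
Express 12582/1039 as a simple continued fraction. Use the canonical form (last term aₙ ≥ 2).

12582 = 12×1039 + 114
1039 = 9×114 + 13
114 = 8×13 + 10
13 = 1×10 + 3
10 = 3×3 + 1
3 = 3×1 + 0  (stop)
So 12582/1039 = [12; 9, 8, 1, 3, 3].

[12; 9, 8, 1, 3, 3]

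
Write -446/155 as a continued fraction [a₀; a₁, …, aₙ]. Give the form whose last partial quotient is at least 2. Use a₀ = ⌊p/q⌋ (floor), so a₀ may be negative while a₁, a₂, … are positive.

[-3; 8, 6, 3]

-446 = -3×155 + 19
155 = 8×19 + 3
19 = 6×3 + 1
3 = 3×1 + 0  (stop)
So -446/155 = [-3; 8, 6, 3].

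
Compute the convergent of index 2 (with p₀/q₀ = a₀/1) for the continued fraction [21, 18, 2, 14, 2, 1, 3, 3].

779/37

Using pₖ = aₖpₖ₋₁ + pₖ₋₂, qₖ = aₖqₖ₋₁ + qₖ₋₂ (with p₋₁=1, p₋₂=0, q₋₁=0, q₋₂=1):
  k=0: a=21, p=21, q=1
  k=1: a=18, p=379, q=18
  k=2: a=2, p=779, q=37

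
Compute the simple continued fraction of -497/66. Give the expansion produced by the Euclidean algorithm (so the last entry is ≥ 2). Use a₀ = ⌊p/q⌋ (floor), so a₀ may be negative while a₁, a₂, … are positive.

-497 = -8·66 + 31
66 = 2·31 + 4
31 = 7·4 + 3
4 = 1·3 + 1
3 = 3·1 + 0  (stop)
So -497/66 = [-8; 2, 7, 1, 3].

[-8; 2, 7, 1, 3]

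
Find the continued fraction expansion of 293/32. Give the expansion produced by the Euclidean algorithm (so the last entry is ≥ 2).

[9; 6, 2, 2]

293 = 9×32 + 5
32 = 6×5 + 2
5 = 2×2 + 1
2 = 2×1 + 0  (stop)
So 293/32 = [9; 6, 2, 2].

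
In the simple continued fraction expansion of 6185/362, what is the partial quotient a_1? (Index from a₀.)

6185 = 17·362 + 31   →  a_0 = 17
362 = 11·31 + 21   →  a_1 = 11

11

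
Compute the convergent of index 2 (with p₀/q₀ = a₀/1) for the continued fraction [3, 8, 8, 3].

Using pₖ = aₖpₖ₋₁ + pₖ₋₂, qₖ = aₖqₖ₋₁ + qₖ₋₂ (with p₋₁=1, p₋₂=0, q₋₁=0, q₋₂=1):
  k=0: a=3, p=3, q=1
  k=1: a=8, p=25, q=8
  k=2: a=8, p=203, q=65

203/65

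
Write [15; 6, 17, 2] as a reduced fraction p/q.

Using pₖ = aₖpₖ₋₁ + pₖ₋₂ and qₖ = aₖqₖ₋₁ + qₖ₋₂:
  k=0: a=15, p=15, q=1
  k=1: a=6, p=91, q=6
  k=2: a=17, p=1562, q=103
  k=3: a=2, p=3215, q=212

3215/212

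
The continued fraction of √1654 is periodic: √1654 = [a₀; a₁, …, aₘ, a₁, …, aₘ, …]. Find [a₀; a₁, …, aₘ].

a₀ = ⌊√1654⌋ = 40.
With m₀=0, d₀=1 and mₖ₊₁ = dₖaₖ − mₖ, dₖ₊₁ = (n − mₖ₊₁²)/dₖ, aₖ₊₁ = ⌊(a₀+mₖ₊₁)/dₖ₊₁⌋:
  k=1: m=40, d=54, a=1
  k=2: m=14, d=27, a=2
  k=3: m=40, d=2, a=40
  k=4: m=40, d=27, a=2
  k=5: m=14, d=54, a=1
  k=6: m=40, d=1, a=80
d=1 and a=2a₀=80 at k=6, so the next step gives (m, d) = (40, 54) again — its k=1 value — and the period has length 6.

[40; 1, 2, 40, 2, 1, 80]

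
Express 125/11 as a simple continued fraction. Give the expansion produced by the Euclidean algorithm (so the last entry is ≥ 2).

125 = 11·11 + 4
11 = 2·4 + 3
4 = 1·3 + 1
3 = 3·1 + 0  (stop)
So 125/11 = [11; 2, 1, 3].

[11; 2, 1, 3]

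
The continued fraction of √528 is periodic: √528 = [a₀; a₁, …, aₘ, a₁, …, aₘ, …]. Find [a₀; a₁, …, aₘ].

[22; 1, 44]

a₀ = ⌊√528⌋ = 22.
With m₀=0, d₀=1 and mₖ₊₁ = dₖaₖ − mₖ, dₖ₊₁ = (n − mₖ₊₁²)/dₖ, aₖ₊₁ = ⌊(a₀+mₖ₊₁)/dₖ₊₁⌋:
  k=1: m=22, d=44, a=1
  k=2: m=22, d=1, a=44
d=1 and a=2a₀=44 at k=2, so the next step gives (m, d) = (22, 44) again — its k=1 value — and the period has length 2.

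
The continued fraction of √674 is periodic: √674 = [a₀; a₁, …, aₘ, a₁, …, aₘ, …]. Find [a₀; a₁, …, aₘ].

a₀ = ⌊√674⌋ = 25.

[25; 1, 24, 1, 50]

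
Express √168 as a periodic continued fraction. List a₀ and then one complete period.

[12; 1, 24]

a₀ = ⌊√168⌋ = 12.
With m₀=0, d₀=1 and mₖ₊₁ = dₖaₖ − mₖ, dₖ₊₁ = (n − mₖ₊₁²)/dₖ, aₖ₊₁ = ⌊(a₀+mₖ₊₁)/dₖ₊₁⌋:
  k=1: m=12, d=24, a=1
  k=2: m=12, d=1, a=24
d=1 and a=2a₀=24 at k=2, so the next step gives (m, d) = (12, 24) again — its k=1 value — and the period has length 2.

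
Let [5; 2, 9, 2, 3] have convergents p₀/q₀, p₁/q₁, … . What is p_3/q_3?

Using pₖ = aₖpₖ₋₁ + pₖ₋₂, qₖ = aₖqₖ₋₁ + qₖ₋₂ (with p₋₁=1, p₋₂=0, q₋₁=0, q₋₂=1):
  k=0: a=5, p=5, q=1
  k=1: a=2, p=11, q=2
  k=2: a=9, p=104, q=19
  k=3: a=2, p=219, q=40

219/40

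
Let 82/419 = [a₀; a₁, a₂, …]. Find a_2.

82 = 0·419 + 82   →  a_0 = 0
419 = 5·82 + 9   →  a_1 = 5
82 = 9·9 + 1   →  a_2 = 9

9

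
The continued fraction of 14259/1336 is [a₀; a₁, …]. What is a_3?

17

14259 = 10·1336 + 899   →  a_0 = 10
1336 = 1·899 + 437   →  a_1 = 1
899 = 2·437 + 25   →  a_2 = 2
437 = 17·25 + 12   →  a_3 = 17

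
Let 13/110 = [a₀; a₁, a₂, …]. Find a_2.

2

13 = 0·110 + 13   →  a_0 = 0
110 = 8·13 + 6   →  a_1 = 8
13 = 2·6 + 1   →  a_2 = 2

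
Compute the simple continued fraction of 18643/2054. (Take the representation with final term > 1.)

18643 = 9*2054 + 157
2054 = 13*157 + 13
157 = 12*13 + 1
13 = 13*1 + 0  (stop)
So 18643/2054 = [9; 13, 12, 13].

[9; 13, 12, 13]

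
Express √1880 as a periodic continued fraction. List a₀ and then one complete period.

a₀ = ⌊√1880⌋ = 43.
With m₀=0, d₀=1 and mₖ₊₁ = dₖaₖ − mₖ, dₖ₊₁ = (n − mₖ₊₁²)/dₖ, aₖ₊₁ = ⌊(a₀+mₖ₊₁)/dₖ₊₁⌋:
  k=1: m=43, d=31, a=2
  k=2: m=19, d=49, a=1
  k=3: m=30, d=20, a=3
  k=4: m=30, d=49, a=1
  k=5: m=19, d=31, a=2
  k=6: m=43, d=1, a=86
d=1 and a=2a₀=86 at k=6, so the next step gives (m, d) = (43, 31) again — its k=1 value — and the period has length 6.

[43; 2, 1, 3, 1, 2, 86]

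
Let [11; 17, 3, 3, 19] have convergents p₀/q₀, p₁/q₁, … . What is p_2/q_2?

575/52

Using pₖ = aₖpₖ₋₁ + pₖ₋₂, qₖ = aₖqₖ₋₁ + qₖ₋₂ (with p₋₁=1, p₋₂=0, q₋₁=0, q₋₂=1):
  k=0: a=11, p=11, q=1
  k=1: a=17, p=188, q=17
  k=2: a=3, p=575, q=52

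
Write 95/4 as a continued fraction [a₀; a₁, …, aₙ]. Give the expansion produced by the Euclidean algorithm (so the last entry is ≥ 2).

95 = 23×4 + 3
4 = 1×3 + 1
3 = 3×1 + 0  (stop)
So 95/4 = [23; 1, 3].

[23; 1, 3]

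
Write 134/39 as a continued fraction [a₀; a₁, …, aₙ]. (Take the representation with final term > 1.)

[3; 2, 3, 2, 2]

134 = 3·39 + 17
39 = 2·17 + 5
17 = 3·5 + 2
5 = 2·2 + 1
2 = 2·1 + 0  (stop)
So 134/39 = [3; 2, 3, 2, 2].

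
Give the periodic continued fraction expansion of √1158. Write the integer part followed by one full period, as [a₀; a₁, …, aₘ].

[34; 34, 68]

a₀ = ⌊√1158⌋ = 34.
With m₀=0, d₀=1 and mₖ₊₁ = dₖaₖ − mₖ, dₖ₊₁ = (n − mₖ₊₁²)/dₖ, aₖ₊₁ = ⌊(a₀+mₖ₊₁)/dₖ₊₁⌋:
  k=1: m=34, d=2, a=34
  k=2: m=34, d=1, a=68
d=1 and a=2a₀=68 at k=2, so the next step gives (m, d) = (34, 2) again — its k=1 value — and the period has length 2.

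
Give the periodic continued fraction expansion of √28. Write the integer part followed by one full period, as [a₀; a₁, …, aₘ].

[5; 3, 2, 3, 10]

a₀ = ⌊√28⌋ = 5.
With m₀=0, d₀=1 and mₖ₊₁ = dₖaₖ − mₖ, dₖ₊₁ = (n − mₖ₊₁²)/dₖ, aₖ₊₁ = ⌊(a₀+mₖ₊₁)/dₖ₊₁⌋:
  k=1: m=5, d=3, a=3
  k=2: m=4, d=4, a=2
  k=3: m=4, d=3, a=3
  k=4: m=5, d=1, a=10
d=1 and a=2a₀=10 at k=4, so the next step gives (m, d) = (5, 3) again — its k=1 value — and the period has length 4.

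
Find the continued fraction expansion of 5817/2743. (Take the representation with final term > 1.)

5817 = 2*2743 + 331
2743 = 8*331 + 95
331 = 3*95 + 46
95 = 2*46 + 3
46 = 15*3 + 1
3 = 3*1 + 0  (stop)
So 5817/2743 = [2; 8, 3, 2, 15, 3].

[2; 8, 3, 2, 15, 3]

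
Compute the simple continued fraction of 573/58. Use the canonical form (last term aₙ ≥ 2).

573 = 9·58 + 51
58 = 1·51 + 7
51 = 7·7 + 2
7 = 3·2 + 1
2 = 2·1 + 0  (stop)
So 573/58 = [9; 1, 7, 3, 2].

[9; 1, 7, 3, 2]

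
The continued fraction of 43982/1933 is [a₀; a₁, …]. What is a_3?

43982 = 22·1933 + 1456   →  a_0 = 22
1933 = 1·1456 + 477   →  a_1 = 1
1456 = 3·477 + 25   →  a_2 = 3
477 = 19·25 + 2   →  a_3 = 19

19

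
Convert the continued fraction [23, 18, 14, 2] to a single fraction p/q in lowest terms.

12081/524

Using pₖ = aₖpₖ₋₁ + pₖ₋₂ and qₖ = aₖqₖ₋₁ + qₖ₋₂:
  k=0: a=23, p=23, q=1
  k=1: a=18, p=415, q=18
  k=2: a=14, p=5833, q=253
  k=3: a=2, p=12081, q=524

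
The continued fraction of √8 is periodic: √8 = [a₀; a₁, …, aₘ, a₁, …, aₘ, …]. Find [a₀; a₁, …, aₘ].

[2; 1, 4]

a₀ = ⌊√8⌋ = 2.
With m₀=0, d₀=1 and mₖ₊₁ = dₖaₖ − mₖ, dₖ₊₁ = (n − mₖ₊₁²)/dₖ, aₖ₊₁ = ⌊(a₀+mₖ₊₁)/dₖ₊₁⌋:
  k=1: m=2, d=4, a=1
  k=2: m=2, d=1, a=4
d=1 and a=2a₀=4 at k=2, so the next step gives (m, d) = (2, 4) again — its k=1 value — and the period has length 2.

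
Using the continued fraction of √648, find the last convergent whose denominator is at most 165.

1731/68

√648 = [25; 2, 5, 6, 5, 2, 50, …] (period length 6).
Convergents:
  p_0/q_0 = 25/1
  p_1/q_1 = 51/2
  p_2/q_2 = 280/11
  p_3/q_3 = 1731/68
  p_4/q_4 = 8935/351
q_3 = 68 ≤ 165 < 351 = q_4, so the answer is 1731/68.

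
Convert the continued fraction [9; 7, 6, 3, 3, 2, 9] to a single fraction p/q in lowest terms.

Using pₖ = aₖpₖ₋₁ + pₖ₋₂ and qₖ = aₖqₖ₋₁ + qₖ₋₂:
  k=0: a=9, p=9, q=1
  k=1: a=7, p=64, q=7
  k=2: a=6, p=393, q=43
  k=3: a=3, p=1243, q=136
  k=4: a=3, p=4122, q=451
  k=5: a=2, p=9487, q=1038
  k=6: a=9, p=89505, q=9793

89505/9793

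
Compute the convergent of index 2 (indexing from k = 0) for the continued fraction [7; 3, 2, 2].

Using pₖ = aₖpₖ₋₁ + pₖ₋₂, qₖ = aₖqₖ₋₁ + qₖ₋₂ (with p₋₁=1, p₋₂=0, q₋₁=0, q₋₂=1):
  k=0: a=7, p=7, q=1
  k=1: a=3, p=22, q=3
  k=2: a=2, p=51, q=7

51/7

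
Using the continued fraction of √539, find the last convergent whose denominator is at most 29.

√539 = [23; 4, 1, 1, 1, 1, 1, 4, 46, …] (period length 8).
Convergents:
  p_0/q_0 = 23/1
  p_1/q_1 = 93/4
  p_2/q_2 = 116/5
  p_3/q_3 = 209/9
  p_4/q_4 = 325/14
  p_5/q_5 = 534/23
  p_6/q_6 = 859/37
q_5 = 23 ≤ 29 < 37 = q_6, so the answer is 534/23.

534/23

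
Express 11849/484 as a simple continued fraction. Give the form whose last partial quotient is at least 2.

[24; 2, 12, 1, 17]

11849 = 24×484 + 233
484 = 2×233 + 18
233 = 12×18 + 17
18 = 1×17 + 1
17 = 17×1 + 0  (stop)
So 11849/484 = [24; 2, 12, 1, 17].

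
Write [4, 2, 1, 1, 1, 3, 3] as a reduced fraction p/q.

Using pₖ = aₖpₖ₋₁ + pₖ₋₂ and qₖ = aₖqₖ₋₁ + qₖ₋₂:
  k=0: a=4, p=4, q=1
  k=1: a=2, p=9, q=2
  k=2: a=1, p=13, q=3
  k=3: a=1, p=22, q=5
  k=4: a=1, p=35, q=8
  k=5: a=3, p=127, q=29
  k=6: a=3, p=416, q=95

416/95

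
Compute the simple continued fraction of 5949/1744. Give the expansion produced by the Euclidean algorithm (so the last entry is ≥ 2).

[3; 2, 2, 3, 5, 9, 2]

5949 = 3·1744 + 717
1744 = 2·717 + 310
717 = 2·310 + 97
310 = 3·97 + 19
97 = 5·19 + 2
19 = 9·2 + 1
2 = 2·1 + 0  (stop)
So 5949/1744 = [3; 2, 2, 3, 5, 9, 2].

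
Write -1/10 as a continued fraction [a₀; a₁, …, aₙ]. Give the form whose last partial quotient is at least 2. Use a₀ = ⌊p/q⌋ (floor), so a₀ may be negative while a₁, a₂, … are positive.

-1 = -1*10 + 9
10 = 1*9 + 1
9 = 9*1 + 0  (stop)
So -1/10 = [-1; 1, 9].

[-1; 1, 9]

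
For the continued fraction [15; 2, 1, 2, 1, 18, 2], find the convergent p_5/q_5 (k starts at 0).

Using pₖ = aₖpₖ₋₁ + pₖ₋₂, qₖ = aₖqₖ₋₁ + qₖ₋₂ (with p₋₁=1, p₋₂=0, q₋₁=0, q₋₂=1):
  k=0: a=15, p=15, q=1
  k=1: a=2, p=31, q=2
  k=2: a=1, p=46, q=3
  k=3: a=2, p=123, q=8
  k=4: a=1, p=169, q=11
  k=5: a=18, p=3165, q=206

3165/206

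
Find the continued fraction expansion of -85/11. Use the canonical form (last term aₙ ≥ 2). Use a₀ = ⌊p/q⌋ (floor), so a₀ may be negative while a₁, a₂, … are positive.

[-8; 3, 1, 2]

-85 = -8*11 + 3
11 = 3*3 + 2
3 = 1*2 + 1
2 = 2*1 + 0  (stop)
So -85/11 = [-8; 3, 1, 2].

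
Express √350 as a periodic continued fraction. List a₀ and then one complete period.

a₀ = ⌊√350⌋ = 18.
With m₀=0, d₀=1 and mₖ₊₁ = dₖaₖ − mₖ, dₖ₊₁ = (n − mₖ₊₁²)/dₖ, aₖ₊₁ = ⌊(a₀+mₖ₊₁)/dₖ₊₁⌋:
  k=1: m=18, d=26, a=1
  k=2: m=8, d=11, a=2
  k=3: m=14, d=14, a=2
  k=4: m=14, d=11, a=2
  k=5: m=8, d=26, a=1
  k=6: m=18, d=1, a=36
d=1 and a=2a₀=36 at k=6, so the next step gives (m, d) = (18, 26) again — its k=1 value — and the period has length 6.

[18; 1, 2, 2, 2, 1, 36]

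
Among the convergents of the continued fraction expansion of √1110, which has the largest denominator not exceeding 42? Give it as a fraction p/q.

√1110 = [33; 3, 6, 3, 66, …] (period length 4).
Convergents:
  p_0/q_0 = 33/1
  p_1/q_1 = 100/3
  p_2/q_2 = 633/19
  p_3/q_3 = 1999/60
q_2 = 19 ≤ 42 < 60 = q_3, so the answer is 633/19.

633/19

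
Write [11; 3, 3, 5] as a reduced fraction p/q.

Fold from the inside: start with 5/1.
  3 + 1/5 = 16/5
  3 + 5/16 = 53/16
  11 + 16/53 = 599/53

599/53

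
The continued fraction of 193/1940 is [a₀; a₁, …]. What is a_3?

3

193 = 0·1940 + 193   →  a_0 = 0
1940 = 10·193 + 10   →  a_1 = 10
193 = 19·10 + 3   →  a_2 = 19
10 = 3·3 + 1   →  a_3 = 3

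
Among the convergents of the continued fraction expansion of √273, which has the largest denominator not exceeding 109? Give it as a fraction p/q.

√273 = [16; 1, 1, 10, 1, 1, 32, …] (period length 6).
Convergents:
  p_0/q_0 = 16/1
  p_1/q_1 = 17/1
  p_2/q_2 = 33/2
  p_3/q_3 = 347/21
  p_4/q_4 = 380/23
  p_5/q_5 = 727/44
  p_6/q_6 = 23644/1431
q_5 = 44 ≤ 109 < 1431 = q_6, so the answer is 727/44.

727/44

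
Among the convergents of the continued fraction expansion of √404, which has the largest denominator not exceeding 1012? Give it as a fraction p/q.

√404 = [20; 10, 40, …] (period length 2).
Convergents:
  p_0/q_0 = 20/1
  p_1/q_1 = 201/10
  p_2/q_2 = 8060/401
  p_3/q_3 = 80801/4020
q_2 = 401 ≤ 1012 < 4020 = q_3, so the answer is 8060/401.

8060/401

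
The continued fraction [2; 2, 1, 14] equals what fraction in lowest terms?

Fold from the inside: start with 14/1.
  1 + 1/14 = 15/14
  2 + 14/15 = 44/15
  2 + 15/44 = 103/44

103/44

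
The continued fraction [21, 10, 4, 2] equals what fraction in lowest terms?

1941/92

Using pₖ = aₖpₖ₋₁ + pₖ₋₂ and qₖ = aₖqₖ₋₁ + qₖ₋₂:
  k=0: a=21, p=21, q=1
  k=1: a=10, p=211, q=10
  k=2: a=4, p=865, q=41
  k=3: a=2, p=1941, q=92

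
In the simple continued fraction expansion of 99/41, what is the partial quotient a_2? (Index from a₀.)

99 = 2·41 + 17   →  a_0 = 2
41 = 2·17 + 7   →  a_1 = 2
17 = 2·7 + 3   →  a_2 = 2

2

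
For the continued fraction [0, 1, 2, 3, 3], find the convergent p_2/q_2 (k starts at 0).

2/3

Using pₖ = aₖpₖ₋₁ + pₖ₋₂, qₖ = aₖqₖ₋₁ + qₖ₋₂ (with p₋₁=1, p₋₂=0, q₋₁=0, q₋₂=1):
  k=0: a=0, p=0, q=1
  k=1: a=1, p=1, q=1
  k=2: a=2, p=2, q=3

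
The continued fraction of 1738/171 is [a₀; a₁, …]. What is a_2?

1738 = 10·171 + 28   →  a_0 = 10
171 = 6·28 + 3   →  a_1 = 6
28 = 9·3 + 1   →  a_2 = 9

9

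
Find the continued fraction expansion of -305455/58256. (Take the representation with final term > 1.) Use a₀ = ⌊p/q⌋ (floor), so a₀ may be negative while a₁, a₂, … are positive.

[-6; 1, 3, 9, 9, 10, 17]

-305455 = -6×58256 + 44081
58256 = 1×44081 + 14175
44081 = 3×14175 + 1556
14175 = 9×1556 + 171
1556 = 9×171 + 17
171 = 10×17 + 1
17 = 17×1 + 0  (stop)
So -305455/58256 = [-6; 1, 3, 9, 9, 10, 17].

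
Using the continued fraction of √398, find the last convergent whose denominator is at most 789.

√398 = [19; 1, 18, 1, 38, …] (period length 4).
Convergents:
  p_0/q_0 = 19/1
  p_1/q_1 = 20/1
  p_2/q_2 = 379/19
  p_3/q_3 = 399/20
  p_4/q_4 = 15541/779
  p_5/q_5 = 15940/799
q_4 = 779 ≤ 789 < 799 = q_5, so the answer is 15541/779.

15541/779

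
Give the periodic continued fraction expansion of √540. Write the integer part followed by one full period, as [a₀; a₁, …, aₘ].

a₀ = ⌊√540⌋ = 23.
With m₀=0, d₀=1 and mₖ₊₁ = dₖaₖ − mₖ, dₖ₊₁ = (n − mₖ₊₁²)/dₖ, aₖ₊₁ = ⌊(a₀+mₖ₊₁)/dₖ₊₁⌋:
  k=1: m=23, d=11, a=4
  k=2: m=21, d=9, a=4
  k=3: m=15, d=35, a=1
  k=4: m=20, d=4, a=10
  k=5: m=20, d=35, a=1
  k=6: m=15, d=9, a=4
  k=7: m=21, d=11, a=4
  k=8: m=23, d=1, a=46
d=1 and a=2a₀=46 at k=8, so the next step gives (m, d) = (23, 11) again — its k=1 value — and the period has length 8.

[23; 4, 4, 1, 10, 1, 4, 4, 46]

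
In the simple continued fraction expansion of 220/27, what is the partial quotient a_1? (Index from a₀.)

220 = 8·27 + 4   →  a_0 = 8
27 = 6·4 + 3   →  a_1 = 6

6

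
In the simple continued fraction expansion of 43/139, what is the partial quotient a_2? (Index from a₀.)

43 = 0·139 + 43   →  a_0 = 0
139 = 3·43 + 10   →  a_1 = 3
43 = 4·10 + 3   →  a_2 = 4

4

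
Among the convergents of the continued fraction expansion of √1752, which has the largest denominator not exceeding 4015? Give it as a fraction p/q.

√1752 = [41; 1, 5, 1, 82, …] (period length 4).
Convergents:
  p_0/q_0 = 41/1
  p_1/q_1 = 42/1
  p_2/q_2 = 251/6
  p_3/q_3 = 293/7
  p_4/q_4 = 24277/580
  p_5/q_5 = 24570/587
  p_6/q_6 = 147127/3515
  p_7/q_7 = 171697/4102
q_6 = 3515 ≤ 4015 < 4102 = q_7, so the answer is 147127/3515.

147127/3515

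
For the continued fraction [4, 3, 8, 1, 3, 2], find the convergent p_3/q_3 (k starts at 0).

Using pₖ = aₖpₖ₋₁ + pₖ₋₂, qₖ = aₖqₖ₋₁ + qₖ₋₂ (with p₋₁=1, p₋₂=0, q₋₁=0, q₋₂=1):
  k=0: a=4, p=4, q=1
  k=1: a=3, p=13, q=3
  k=2: a=8, p=108, q=25
  k=3: a=1, p=121, q=28

121/28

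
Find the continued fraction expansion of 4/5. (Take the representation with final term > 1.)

4 = 0×5 + 4
5 = 1×4 + 1
4 = 4×1 + 0  (stop)
So 4/5 = [0; 1, 4].

[0; 1, 4]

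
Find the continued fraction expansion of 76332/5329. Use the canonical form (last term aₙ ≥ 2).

[14; 3, 11, 2, 3, 10, 2]

76332 = 14×5329 + 1726
5329 = 3×1726 + 151
1726 = 11×151 + 65
151 = 2×65 + 21
65 = 3×21 + 2
21 = 10×2 + 1
2 = 2×1 + 0  (stop)
So 76332/5329 = [14; 3, 11, 2, 3, 10, 2].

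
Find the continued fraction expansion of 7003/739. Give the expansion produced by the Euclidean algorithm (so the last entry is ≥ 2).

[9; 2, 10, 17, 2]

7003 = 9*739 + 352
739 = 2*352 + 35
352 = 10*35 + 2
35 = 17*2 + 1
2 = 2*1 + 0  (stop)
So 7003/739 = [9; 2, 10, 17, 2].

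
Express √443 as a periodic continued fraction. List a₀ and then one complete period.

a₀ = ⌊√443⌋ = 21.
With m₀=0, d₀=1 and mₖ₊₁ = dₖaₖ − mₖ, dₖ₊₁ = (n − mₖ₊₁²)/dₖ, aₖ₊₁ = ⌊(a₀+mₖ₊₁)/dₖ₊₁⌋:
  k=1: m=21, d=2, a=21
  k=2: m=21, d=1, a=42
d=1 and a=2a₀=42 at k=2, so the next step gives (m, d) = (21, 2) again — its k=1 value — and the period has length 2.

[21; 21, 42]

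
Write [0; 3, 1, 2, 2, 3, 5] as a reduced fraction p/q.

Using pₖ = aₖpₖ₋₁ + pₖ₋₂ and qₖ = aₖqₖ₋₁ + qₖ₋₂:
  k=0: a=0, p=0, q=1
  k=1: a=3, p=1, q=3
  k=2: a=1, p=1, q=4
  k=3: a=2, p=3, q=11
  k=4: a=2, p=7, q=26
  k=5: a=3, p=24, q=89
  k=6: a=5, p=127, q=471

127/471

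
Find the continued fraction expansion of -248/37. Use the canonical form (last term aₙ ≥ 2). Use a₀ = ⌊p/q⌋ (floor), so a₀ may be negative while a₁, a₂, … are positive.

-248 = -7·37 + 11
37 = 3·11 + 4
11 = 2·4 + 3
4 = 1·3 + 1
3 = 3·1 + 0  (stop)
So -248/37 = [-7; 3, 2, 1, 3].

[-7; 3, 2, 1, 3]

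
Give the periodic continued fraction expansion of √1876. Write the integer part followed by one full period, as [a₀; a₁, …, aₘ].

[43; 3, 5, 12, 5, 3, 86]

a₀ = ⌊√1876⌋ = 43.
With m₀=0, d₀=1 and mₖ₊₁ = dₖaₖ − mₖ, dₖ₊₁ = (n − mₖ₊₁²)/dₖ, aₖ₊₁ = ⌊(a₀+mₖ₊₁)/dₖ₊₁⌋:
  k=1: m=43, d=27, a=3
  k=2: m=38, d=16, a=5
  k=3: m=42, d=7, a=12
  k=4: m=42, d=16, a=5
  k=5: m=38, d=27, a=3
  k=6: m=43, d=1, a=86
d=1 and a=2a₀=86 at k=6, so the next step gives (m, d) = (43, 27) again — its k=1 value — and the period has length 6.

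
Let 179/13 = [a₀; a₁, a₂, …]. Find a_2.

179 = 13·13 + 10   →  a_0 = 13
13 = 1·10 + 3   →  a_1 = 1
10 = 3·3 + 1   →  a_2 = 3

3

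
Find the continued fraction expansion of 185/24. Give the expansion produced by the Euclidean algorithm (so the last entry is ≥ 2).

185 = 7*24 + 17
24 = 1*17 + 7
17 = 2*7 + 3
7 = 2*3 + 1
3 = 3*1 + 0  (stop)
So 185/24 = [7; 1, 2, 2, 3].

[7; 1, 2, 2, 3]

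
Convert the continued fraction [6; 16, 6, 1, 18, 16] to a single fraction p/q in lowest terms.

Fold from the inside: start with 16/1.
  18 + 1/16 = 289/16
  1 + 16/289 = 305/289
  6 + 289/305 = 2119/305
  16 + 305/2119 = 34209/2119
  6 + 2119/34209 = 207373/34209

207373/34209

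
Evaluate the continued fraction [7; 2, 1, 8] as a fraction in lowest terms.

Fold from the inside: start with 8/1.
  1 + 1/8 = 9/8
  2 + 8/9 = 26/9
  7 + 9/26 = 191/26

191/26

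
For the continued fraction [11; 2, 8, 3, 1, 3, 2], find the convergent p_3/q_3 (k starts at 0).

Using pₖ = aₖpₖ₋₁ + pₖ₋₂, qₖ = aₖqₖ₋₁ + qₖ₋₂ (with p₋₁=1, p₋₂=0, q₋₁=0, q₋₂=1):
  k=0: a=11, p=11, q=1
  k=1: a=2, p=23, q=2
  k=2: a=8, p=195, q=17
  k=3: a=3, p=608, q=53

608/53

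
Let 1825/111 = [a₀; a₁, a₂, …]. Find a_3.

1825 = 16·111 + 49   →  a_0 = 16
111 = 2·49 + 13   →  a_1 = 2
49 = 3·13 + 10   →  a_2 = 3
13 = 1·10 + 3   →  a_3 = 1

1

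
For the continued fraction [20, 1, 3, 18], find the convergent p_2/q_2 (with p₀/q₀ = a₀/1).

Using pₖ = aₖpₖ₋₁ + pₖ₋₂, qₖ = aₖqₖ₋₁ + qₖ₋₂ (with p₋₁=1, p₋₂=0, q₋₁=0, q₋₂=1):
  k=0: a=20, p=20, q=1
  k=1: a=1, p=21, q=1
  k=2: a=3, p=83, q=4

83/4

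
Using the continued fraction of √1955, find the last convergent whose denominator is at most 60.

√1955 = [44; 4, 1, 1, 1, 4, 88, …] (period length 6).
Convergents:
  p_0/q_0 = 44/1
  p_1/q_1 = 177/4
  p_2/q_2 = 221/5
  p_3/q_3 = 398/9
  p_4/q_4 = 619/14
  p_5/q_5 = 2874/65
q_4 = 14 ≤ 60 < 65 = q_5, so the answer is 619/14.

619/14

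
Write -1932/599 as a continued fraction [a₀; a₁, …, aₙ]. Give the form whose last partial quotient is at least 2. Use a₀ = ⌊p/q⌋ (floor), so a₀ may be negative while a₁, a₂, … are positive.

[-4; 1, 3, 2, 3, 2, 8]

-1932 = -4×599 + 464
599 = 1×464 + 135
464 = 3×135 + 59
135 = 2×59 + 17
59 = 3×17 + 8
17 = 2×8 + 1
8 = 8×1 + 0  (stop)
So -1932/599 = [-4; 1, 3, 2, 3, 2, 8].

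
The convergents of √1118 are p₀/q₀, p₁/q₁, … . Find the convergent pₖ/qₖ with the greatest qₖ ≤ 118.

1839/55

√1118 = [33; 2, 3, 2, 3, 2, 66, …] (period length 6).
Convergents:
  p_0/q_0 = 33/1
  p_1/q_1 = 67/2
  p_2/q_2 = 234/7
  p_3/q_3 = 535/16
  p_4/q_4 = 1839/55
  p_5/q_5 = 4213/126
q_4 = 55 ≤ 118 < 126 = q_5, so the answer is 1839/55.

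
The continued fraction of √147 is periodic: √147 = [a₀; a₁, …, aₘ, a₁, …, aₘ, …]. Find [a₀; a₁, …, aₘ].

a₀ = ⌊√147⌋ = 12.

[12; 8, 24]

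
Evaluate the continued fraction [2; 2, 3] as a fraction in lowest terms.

17/7

Using pₖ = aₖpₖ₋₁ + pₖ₋₂ and qₖ = aₖqₖ₋₁ + qₖ₋₂:
  k=0: a=2, p=2, q=1
  k=1: a=2, p=5, q=2
  k=2: a=3, p=17, q=7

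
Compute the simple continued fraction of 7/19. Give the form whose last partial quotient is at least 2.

[0; 2, 1, 2, 2]

7 = 0*19 + 7
19 = 2*7 + 5
7 = 1*5 + 2
5 = 2*2 + 1
2 = 2*1 + 0  (stop)
So 7/19 = [0; 2, 1, 2, 2].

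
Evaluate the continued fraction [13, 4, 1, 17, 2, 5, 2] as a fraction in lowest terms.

28926/2191

Fold from the inside: start with 2/1.
  5 + 1/2 = 11/2
  2 + 2/11 = 24/11
  17 + 11/24 = 419/24
  1 + 24/419 = 443/419
  4 + 419/443 = 2191/443
  13 + 443/2191 = 28926/2191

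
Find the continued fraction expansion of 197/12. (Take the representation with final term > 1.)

[16; 2, 2, 2]

197 = 16·12 + 5
12 = 2·5 + 2
5 = 2·2 + 1
2 = 2·1 + 0  (stop)
So 197/12 = [16; 2, 2, 2].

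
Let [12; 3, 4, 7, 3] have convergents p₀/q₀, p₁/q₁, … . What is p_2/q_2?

Using pₖ = aₖpₖ₋₁ + pₖ₋₂, qₖ = aₖqₖ₋₁ + qₖ₋₂ (with p₋₁=1, p₋₂=0, q₋₁=0, q₋₂=1):
  k=0: a=12, p=12, q=1
  k=1: a=3, p=37, q=3
  k=2: a=4, p=160, q=13

160/13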